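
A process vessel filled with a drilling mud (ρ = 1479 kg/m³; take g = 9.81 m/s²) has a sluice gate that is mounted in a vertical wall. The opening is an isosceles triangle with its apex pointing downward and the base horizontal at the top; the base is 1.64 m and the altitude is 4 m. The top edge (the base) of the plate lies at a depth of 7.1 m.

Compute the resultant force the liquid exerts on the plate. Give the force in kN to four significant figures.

γ = ρg = 1479 × 9.81 / 1000 = 14.50899 kN/m³.
With the apex down, the centroid sits h/3 = 4/3 = 1.33333 m below the base (the top edge), so the centroid depth is h_c = 7.1 + 1.33333 = 8.43333 m.
A = ½ × 1.64 × 4 = 3.28 m².
Resultant F = γ·h_c·A = 14.50899 × 8.43333 × 3.28 = 401.338 kN.

F ≈ 401.3 kN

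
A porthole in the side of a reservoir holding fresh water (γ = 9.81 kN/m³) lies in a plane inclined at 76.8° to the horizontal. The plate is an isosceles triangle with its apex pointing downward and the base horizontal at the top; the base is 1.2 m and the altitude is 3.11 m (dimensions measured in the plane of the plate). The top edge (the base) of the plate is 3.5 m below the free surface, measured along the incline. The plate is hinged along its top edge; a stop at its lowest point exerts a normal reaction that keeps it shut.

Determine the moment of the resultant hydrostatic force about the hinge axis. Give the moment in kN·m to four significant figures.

M ≈ 93.39 kN·m

γ = 9.81 kN/m³.
Let θ = 76.8° be the plate's angle to the horizontal; measure y along the incline from where the plane meets the free surface. Vertical depth h = y·sinθ with sinθ = 0.973579.
With the apex down, the centroid sits h/3 = 3.11/3 = 1.03667 m below the base (the top edge), so y_c = 3.5 + 1.03667 = 4.53667 m and h_c = 4.53667 × 0.973579 = 4.41681 m.
A = ½ × 1.2 × 3.11 = 1.866 m².
Resultant F = γ·h_c·A = 9.81 × 4.41681 × 1.866 = 80.8517 kN.
I_c = b·h³/36 = 1.2 × 3.11³/36 = 1.00267 m⁴.
Centre of pressure: y_p = y_c + I_c/(y_c·A) = 4.53667 + 1.00267/(4.53667 × 1.866) = 4.53667 + 0.118443 = 4.65511 m along the plane.
The resultant acts 1.03667 + 0.118443 = 1.15511 m (along the plate) below the hinge at the top edge, so the moment about the hinge is M = F × 1.15511 = 80.8517 × 1.15511 = 93.3926 kN·m.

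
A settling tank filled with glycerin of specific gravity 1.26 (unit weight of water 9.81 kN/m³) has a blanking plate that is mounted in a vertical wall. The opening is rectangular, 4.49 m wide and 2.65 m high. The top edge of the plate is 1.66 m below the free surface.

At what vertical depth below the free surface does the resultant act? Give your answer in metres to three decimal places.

γ = 1.26 × 9.81 = 12.3606 kN/m³.
The centroid lies 2.65/2 = 1.325 m below the top edge, so the centroid depth is h_c = 1.66 + 1.325 = 2.985 m.
A = 4.49 × 2.65 = 11.8985 m².
Resultant F = γ·h_c·A = 12.3606 × 2.985 × 11.8985 = 439.012 kN.
I_c = b·h³/12 = 4.49 × 2.65³/12 = 6.9631 m⁴.
Centre of pressure: y_p = y_c + I_c/(y_c·A) = 2.985 + 6.9631/(2.985 × 11.8985) = 2.985 + 0.19605 = 3.18105 m along the plane.

h_p = 3.181 m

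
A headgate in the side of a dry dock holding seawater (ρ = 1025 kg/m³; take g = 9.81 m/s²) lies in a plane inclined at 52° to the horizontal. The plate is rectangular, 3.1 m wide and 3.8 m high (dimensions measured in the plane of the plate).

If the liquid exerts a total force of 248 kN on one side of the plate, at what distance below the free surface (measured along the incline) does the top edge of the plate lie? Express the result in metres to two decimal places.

γ = ρg = 1025 × 9.81 / 1000 = 10.05525 kN/m³.
A = 3.1 × 3.8 = 11.78 m².
From F = γ·h_c·A, the centroid depth is h_c = 248/(10.05525 × 11.78) = 2.0937 m.
Let θ = 52° be the plate's angle to the horizontal; measure y along the incline from where the plane meets the free surface. Vertical depth h = y·sinθ with sinθ = 0.788011.
Along the incline, y_c = h_c/sinθ = 2.0937/0.788011 = 2.65694 m.
The centroid lies 3.8/2 = 1.9 m below the top edge, so the top edge sits at y_top = 2.65694 − 1.9 = 0.75694 m along the incline.

y_top ≈ 0.76 m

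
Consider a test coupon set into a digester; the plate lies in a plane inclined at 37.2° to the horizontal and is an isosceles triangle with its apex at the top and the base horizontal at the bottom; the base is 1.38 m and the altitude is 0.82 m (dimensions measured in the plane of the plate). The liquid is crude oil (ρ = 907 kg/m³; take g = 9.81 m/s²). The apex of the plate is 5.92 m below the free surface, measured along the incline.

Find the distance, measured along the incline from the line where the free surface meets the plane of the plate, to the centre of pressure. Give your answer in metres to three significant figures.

y_p = 6.47 m

γ = ρg = 907 × 9.81 / 1000 = 8.89767 kN/m³.
Let θ = 37.2° be the plate's angle to the horizontal; measure y along the incline from where the plane meets the free surface. Vertical depth h = y·sinθ with sinθ = 0.604599.
With the apex up, the centroid sits 2h/3 = 2 × 0.82/3 = 0.546667 m below the apex, so y_c = 5.92 + 0.546667 = 6.46667 m and h_c = 6.46667 × 0.604599 = 3.90974 m.
A = ½ × 1.38 × 0.82 = 0.5658 m².
Resultant F = γ·h_c·A = 8.89767 × 3.90974 × 0.5658 = 19.6828 kN.
I_c = b·h³/36 = 1.38 × 0.82³/36 = 0.0211358 m⁴.
Centre of pressure: y_p = y_c + I_c/(y_c·A) = 6.46667 + 0.0211358/(6.46667 × 0.5658) = 6.46667 + 0.00577664 = 6.47245 m along the plane.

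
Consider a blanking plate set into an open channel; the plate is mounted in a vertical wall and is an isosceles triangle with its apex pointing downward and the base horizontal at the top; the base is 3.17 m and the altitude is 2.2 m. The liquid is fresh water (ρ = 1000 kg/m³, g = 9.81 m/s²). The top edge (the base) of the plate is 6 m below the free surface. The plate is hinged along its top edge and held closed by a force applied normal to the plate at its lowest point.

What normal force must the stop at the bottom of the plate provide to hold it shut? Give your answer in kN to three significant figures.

P ≈ 81.0 kN

γ = ρg = 1000 × 9.81 = 9810 N/m³ = 9.81 kN/m³.
With the apex down, the centroid sits h/3 = 2.2/3 = 0.733333 m below the base (the top edge), so the centroid depth is h_c = 6 + 0.733333 = 6.73333 m.
A = ½ × 3.17 × 2.2 = 3.487 m².
Resultant F = γ·h_c·A = 9.81 × 6.73333 × 3.487 = 230.33 kN.
I_c = b·h³/36 = 3.17 × 2.2³/36 = 0.937616 m⁴.
Centre of pressure: y_p = y_c + I_c/(y_c·A) = 6.73333 + 0.937616/(6.73333 × 3.487) = 6.73333 + 0.039934 = 6.77326 m along the plane.
The resultant acts 0.733333 + 0.039934 = 0.773267 m (along the plate) below the hinge at the top edge, so the moment about the hinge is M = F × 0.773267 = 230.33 × 0.773267 = 178.107 kN·m.
A normal force at the bottom, 2.2 m from the hinge, must supply this moment: P = 178.107/2.2 = 80.9577 kN.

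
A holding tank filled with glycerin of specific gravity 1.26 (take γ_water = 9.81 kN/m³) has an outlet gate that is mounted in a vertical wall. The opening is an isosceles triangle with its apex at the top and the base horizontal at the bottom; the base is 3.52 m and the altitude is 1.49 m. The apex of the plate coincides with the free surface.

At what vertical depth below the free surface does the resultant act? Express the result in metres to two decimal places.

γ = 1.26 × 9.81 = 12.3606 kN/m³.
With the apex up, the centroid sits 2h/3 = 2 × 1.49/3 = 0.993333 m below the apex, so the centroid depth is h_c = 0.993333 m.
A = ½ × 3.52 × 1.49 = 2.6224 m².
Resultant F = γ·h_c·A = 12.3606 × 0.993333 × 2.6224 = 32.1983 kN.
I_c = b·h³/36 = 3.52 × 1.49³/36 = 0.323444 m⁴.
Centre of pressure: y_p = y_c + I_c/(y_c·A) = 0.993333 + 0.323444/(0.993333 × 2.6224) = 0.993333 + 0.124167 = 1.1175 m along the plane.

h_p = 1.12 m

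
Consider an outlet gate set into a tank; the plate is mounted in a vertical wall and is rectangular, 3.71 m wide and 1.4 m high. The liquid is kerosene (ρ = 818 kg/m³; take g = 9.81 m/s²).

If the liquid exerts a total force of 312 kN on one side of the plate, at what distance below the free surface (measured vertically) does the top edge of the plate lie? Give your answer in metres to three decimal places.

γ = ρg = 818 × 9.81 / 1000 = 8.02458 kN/m³.
A = 3.71 × 1.4 = 5.194 m².
From F = γ·h_c·A, the centroid depth is h_c = 312/(8.02458 × 5.194) = 7.48566 m.
The centroid lies 1.4/2 = 0.7 m below the top edge, so the top edge sits at h_top = 7.48566 − 0.7 = 6.78566 m below the surface.

d_top ≈ 6.786 m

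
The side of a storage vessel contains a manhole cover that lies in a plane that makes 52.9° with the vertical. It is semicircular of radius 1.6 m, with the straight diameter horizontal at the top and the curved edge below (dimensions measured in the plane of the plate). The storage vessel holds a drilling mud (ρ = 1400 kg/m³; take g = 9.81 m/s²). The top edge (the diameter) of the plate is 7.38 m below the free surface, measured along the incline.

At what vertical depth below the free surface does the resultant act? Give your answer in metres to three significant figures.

h_p = 4.87 m

γ = ρg = 1400 × 9.81 / 1000 = 13.734 kN/m³.
The plate makes 52.9° with the vertical, i.e. θ = 90° − 52.9° = 37.1° to the horizontal. Measuring y along the incline from the free-surface line, vertical depth h = y·sinθ with sinθ = 0.603208.
The centroid of a semicircle lies 4r/(3π) = 0.679061 m from the diameter, here below the top edge, so y_c = 7.38 + 0.679061 = 8.05906 m and h_c = 8.05906 × 0.603208 = 4.86129 m.
A = πr²/2 = π × 1.6²/2 = 4.02124 m².
Resultant F = γ·h_c·A = 13.734 × 4.86129 × 4.02124 = 268.478 kN.
I_c = (π/8 − 8/(9π))·r⁴ = 0.109757 × 1.6⁴ = 0.719303 m⁴.
Centre of pressure: y_p = y_c + I_c/(y_c·A) = 8.05906 + 0.719303/(8.05906 × 4.02124) = 8.05906 + 0.0221956 = 8.08126 m along the plane.
Vertically, h_p = y_p·sinθ = 8.08126 × 0.603208 = 4.87468 m.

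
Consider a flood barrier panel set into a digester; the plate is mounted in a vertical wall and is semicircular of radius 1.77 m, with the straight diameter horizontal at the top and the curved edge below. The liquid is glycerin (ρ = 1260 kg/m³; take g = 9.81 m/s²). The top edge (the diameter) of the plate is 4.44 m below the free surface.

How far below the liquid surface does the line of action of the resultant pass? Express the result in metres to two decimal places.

γ = ρg = 1260 × 9.81 / 1000 = 12.3606 kN/m³.
The centroid of a semicircle lies 4r/(3π) = 0.751211 m from the diameter, here below the top edge, so the centroid depth is h_c = 4.44 + 0.751211 = 5.19121 m.
A = πr²/2 = π × 1.77²/2 = 4.92115 m².
Resultant F = γ·h_c·A = 12.3606 × 5.19121 × 4.92115 = 315.773 kN.
I_c = (π/8 − 8/(9π))·r⁴ = 0.109757 × 1.77⁴ = 1.07727 m⁴.
Centre of pressure: y_p = y_c + I_c/(y_c·A) = 5.19121 + 1.07727/(5.19121 × 4.92115) = 5.19121 + 0.0421686 = 5.23338 m along the plane.

h_p = 5.23 m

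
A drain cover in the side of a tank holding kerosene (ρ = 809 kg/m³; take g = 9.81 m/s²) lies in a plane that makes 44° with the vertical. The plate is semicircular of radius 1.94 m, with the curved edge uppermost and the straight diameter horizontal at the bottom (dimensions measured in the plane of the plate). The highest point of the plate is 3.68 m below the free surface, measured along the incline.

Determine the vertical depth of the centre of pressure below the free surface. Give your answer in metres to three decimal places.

h_p = 3.490 m

γ = ρg = 809 × 9.81 / 1000 = 7.93629 kN/m³.
The plate makes 44° with the vertical, i.e. θ = 90° − 44° = 46° to the horizontal. Measuring y along the incline from the free-surface line, vertical depth h = y·sinθ with sinθ = 0.719340.
The centroid lies 4r/(3π) = 0.823362 m above the diameter, so r − 4r/(3π) = 1.94 − 0.823362 = 1.11664 m below the topmost point, so y_c = 3.68 + 1.11664 = 4.79664 m and h_c = 4.79664 × 0.719340 = 3.45042 m.
A = πr²/2 = π × 1.94²/2 = 5.91185 m².
Resultant F = γ·h_c·A = 7.93629 × 3.45042 × 5.91185 = 161.887 kN.
I_c = (π/8 − 8/(9π))·r⁴ = 0.109757 × 1.94⁴ = 1.55467 m⁴.
Centre of pressure: y_p = y_c + I_c/(y_c·A) = 4.79664 + 1.55467/(4.79664 × 5.91185) = 4.79664 + 0.0548249 = 4.85146 m along the plane.
Vertically, h_p = y_p·sinθ = 4.85146 × 0.719340 = 3.48985 m.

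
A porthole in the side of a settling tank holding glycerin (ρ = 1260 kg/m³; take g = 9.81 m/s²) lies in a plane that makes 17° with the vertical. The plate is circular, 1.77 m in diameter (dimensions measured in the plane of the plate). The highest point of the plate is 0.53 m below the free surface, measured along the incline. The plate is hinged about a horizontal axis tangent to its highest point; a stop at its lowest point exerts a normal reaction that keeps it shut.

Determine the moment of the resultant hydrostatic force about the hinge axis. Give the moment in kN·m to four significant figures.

γ = ρg = 1260 × 9.81 / 1000 = 12.3606 kN/m³.
The plate makes 17° with the vertical, i.e. θ = 90° − 17° = 73° to the horizontal. Measuring y along the incline from the free-surface line, vertical depth h = y·sinθ with sinθ = 0.956305.
The centroid is at the centre, 0.885 m below the top of the plate, so y_c = 0.53 + 0.885 = 1.415 m and h_c = 1.415 × 0.956305 = 1.35317 m.
A = π(0.885)² = 2.46057 m².
Resultant F = γ·h_c·A = 12.3606 × 1.35317 × 2.46057 = 41.1555 kN.
I_c = πr⁴/4 = π × 0.885⁴/4 = 0.481796 m⁴.
Centre of pressure: y_p = y_c + I_c/(y_c·A) = 1.415 + 0.481796/(1.415 × 2.46057) = 1.415 + 0.138379 = 1.55338 m along the plane.
The resultant acts 0.885 + 0.138379 = 1.02338 m (along the plate) below the hinge at the top edge, so the moment about the hinge is M = F × 1.02338 = 41.1555 × 1.02338 = 42.1177 kN·m.

M ≈ 42.12 kN·m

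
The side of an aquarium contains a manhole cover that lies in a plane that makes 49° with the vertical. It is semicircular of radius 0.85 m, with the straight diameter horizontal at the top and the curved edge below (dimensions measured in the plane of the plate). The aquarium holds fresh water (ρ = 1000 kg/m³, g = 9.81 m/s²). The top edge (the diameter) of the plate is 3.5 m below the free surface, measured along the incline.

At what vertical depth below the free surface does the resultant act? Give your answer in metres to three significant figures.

h_p = 2.54 m

γ = ρg = 1000 × 9.81 = 9810 N/m³ = 9.81 kN/m³.
The plate makes 49° with the vertical, i.e. θ = 90° − 49° = 41° to the horizontal. Measuring y along the incline from the free-surface line, vertical depth h = y·sinθ with sinθ = 0.656059.
The centroid of a semicircle lies 4r/(3π) = 0.360751 m from the diameter, here below the top edge, so y_c = 3.5 + 0.360751 = 3.86075 m and h_c = 3.86075 × 0.656059 = 2.53288 m.
A = πr²/2 = π × 0.85²/2 = 1.1349 m².
Resultant F = γ·h_c·A = 9.81 × 2.53288 × 1.1349 = 28.1995 kN.
I_c = (π/8 − 8/(9π))·r⁴ = 0.109757 × 0.85⁴ = 0.0572938 m⁴.
Centre of pressure: y_p = y_c + I_c/(y_c·A) = 3.86075 + 0.0572938/(3.86075 × 1.1349) = 3.86075 + 0.0130761 = 3.87383 m along the plane.
Vertically, h_p = y_p·sinθ = 3.87383 × 0.656059 = 2.54146 m.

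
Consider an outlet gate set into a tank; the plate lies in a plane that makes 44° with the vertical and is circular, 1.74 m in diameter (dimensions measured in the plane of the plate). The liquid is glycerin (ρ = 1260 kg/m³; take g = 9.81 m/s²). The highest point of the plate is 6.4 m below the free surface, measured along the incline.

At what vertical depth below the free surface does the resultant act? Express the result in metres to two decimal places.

h_p = 5.25 m

γ = ρg = 1260 × 9.81 / 1000 = 12.3606 kN/m³.
The plate makes 44° with the vertical, i.e. θ = 90° − 44° = 46° to the horizontal. Measuring y along the incline from the free-surface line, vertical depth h = y·sinθ with sinθ = 0.719340.
The centroid is at the centre, 0.87 m below the top of the plate, so y_c = 6.4 + 0.87 = 7.27 m and h_c = 7.27 × 0.719340 = 5.2296 m.
A = π(0.87)² = 2.37787 m².
Resultant F = γ·h_c·A = 12.3606 × 5.2296 × 2.37787 = 153.708 kN.
I_c = πr⁴/4 = π × 0.87⁴/4 = 0.449953 m⁴.
Centre of pressure: y_p = y_c + I_c/(y_c·A) = 7.27 + 0.449953/(7.27 × 2.37787) = 7.27 + 0.0260282 = 7.29603 m along the plane.
Vertically, h_p = y_p·sinθ = 7.29603 × 0.719340 = 5.24833 m.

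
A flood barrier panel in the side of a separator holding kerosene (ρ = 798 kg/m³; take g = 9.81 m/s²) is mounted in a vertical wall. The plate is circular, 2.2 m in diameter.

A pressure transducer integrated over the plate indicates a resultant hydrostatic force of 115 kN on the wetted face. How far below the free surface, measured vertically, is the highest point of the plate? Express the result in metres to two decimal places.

γ = ρg = 798 × 9.81 / 1000 = 7.82838 kN/m³.
A = π(1.1)² = 3.80133 m².
From F = γ·h_c·A, the centroid depth is h_c = 115/(7.82838 × 3.80133) = 3.86447 m.
The centroid is at the centre, 1.1 m below the top of the plate, so the highest point sits at h_top = 3.86447 − 1.1 = 2.76447 m below the surface.

d_top ≈ 2.76 m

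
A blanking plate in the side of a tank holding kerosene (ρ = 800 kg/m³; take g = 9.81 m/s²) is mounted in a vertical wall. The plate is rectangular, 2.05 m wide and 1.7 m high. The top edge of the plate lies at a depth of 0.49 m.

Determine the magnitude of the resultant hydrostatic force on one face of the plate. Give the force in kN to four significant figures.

F ≈ 36.65 kN

γ = ρg = 800 × 9.81 / 1000 = 7.848 kN/m³.
The centroid lies 1.7/2 = 0.85 m below the top edge, so the centroid depth is h_c = 0.49 + 0.85 = 1.34 m.
A = 2.05 × 1.7 = 3.485 m².
Resultant F = γ·h_c·A = 7.848 × 1.34 × 3.485 = 36.6494 kN.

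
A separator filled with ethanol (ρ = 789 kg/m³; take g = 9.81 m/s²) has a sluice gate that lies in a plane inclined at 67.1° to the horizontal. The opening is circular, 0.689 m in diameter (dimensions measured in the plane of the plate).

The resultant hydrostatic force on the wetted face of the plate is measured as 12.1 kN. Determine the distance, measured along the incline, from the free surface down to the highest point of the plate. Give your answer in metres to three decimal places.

y_top ≈ 4.207 m

γ = ρg = 789 × 9.81 / 1000 = 7.74009 kN/m³.
A = π(0.3445)² = 0.372845 m².
From F = γ·h_c·A, the centroid depth is h_c = 12.1/(7.74009 × 0.372845) = 4.19287 m.
Let θ = 67.1° be the plate's angle to the horizontal; measure y along the incline from where the plane meets the free surface. Vertical depth h = y·sinθ with sinθ = 0.921185.
Along the incline, y_c = h_c/sinθ = 4.19287/0.921185 = 4.5516 m.
The centroid is at the centre, 0.3445 m below the top of the plate, so the highest point sits at y_top = 4.5516 − 0.3445 = 4.2071 m along the incline.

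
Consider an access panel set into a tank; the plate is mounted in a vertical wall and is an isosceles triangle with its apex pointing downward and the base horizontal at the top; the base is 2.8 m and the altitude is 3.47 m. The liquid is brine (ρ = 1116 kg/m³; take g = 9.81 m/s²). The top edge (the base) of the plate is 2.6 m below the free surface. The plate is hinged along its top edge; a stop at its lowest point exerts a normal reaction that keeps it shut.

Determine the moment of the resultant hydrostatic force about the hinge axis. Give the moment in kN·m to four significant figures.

M ≈ 266.7 kN·m

γ = ρg = 1116 × 9.81 / 1000 = 10.94796 kN/m³.
With the apex down, the centroid sits h/3 = 3.47/3 = 1.15667 m below the base (the top edge), so the centroid depth is h_c = 2.6 + 1.15667 = 3.75667 m.
A = ½ × 2.8 × 3.47 = 4.858 m².
Resultant F = γ·h_c·A = 10.94796 × 3.75667 × 4.858 = 199.799 kN.
I_c = b·h³/36 = 2.8 × 3.47³/36 = 3.24971 m⁴.
Centre of pressure: y_p = y_c + I_c/(y_c·A) = 3.75667 + 3.24971/(3.75667 × 4.858) = 3.75667 + 0.178067 = 3.93474 m along the plane.
The resultant acts 1.15667 + 0.178067 = 1.33474 m (along the plate) below the hinge at the top edge, so the moment about the hinge is M = F × 1.33474 = 199.799 × 1.33474 = 266.68 kN·m.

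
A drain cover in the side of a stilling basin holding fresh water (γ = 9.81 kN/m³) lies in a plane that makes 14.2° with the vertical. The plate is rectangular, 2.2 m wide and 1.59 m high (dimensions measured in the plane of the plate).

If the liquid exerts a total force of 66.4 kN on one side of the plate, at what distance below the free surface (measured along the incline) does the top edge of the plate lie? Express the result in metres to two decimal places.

y_top ≈ 1.20 m

γ = 9.81 kN/m³.
A = 2.2 × 1.59 = 3.498 m².
From F = γ·h_c·A, the centroid depth is h_c = 66.4/(9.81 × 3.498) = 1.93499 m.
The plate makes 14.2° with the vertical, i.e. θ = 90° − 14.2° = 75.8° to the horizontal. Measuring y along the incline from the free-surface line, vertical depth h = y·sinθ with sinθ = 0.969445.
Along the incline, y_c = h_c/sinθ = 1.93499/0.969445 = 1.99598 m.
The centroid lies 1.59/2 = 0.795 m below the top edge, so the top edge sits at y_top = 1.99598 − 0.795 = 1.20098 m along the incline.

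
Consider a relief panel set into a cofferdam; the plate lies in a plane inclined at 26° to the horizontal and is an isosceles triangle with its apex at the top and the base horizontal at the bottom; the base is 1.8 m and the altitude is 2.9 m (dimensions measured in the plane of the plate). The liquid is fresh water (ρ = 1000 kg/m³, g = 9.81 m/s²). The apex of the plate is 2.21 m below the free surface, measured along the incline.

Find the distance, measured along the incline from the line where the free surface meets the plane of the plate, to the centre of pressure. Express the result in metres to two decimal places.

y_p = 4.26 m

γ = ρg = 1000 × 9.81 = 9810 N/m³ = 9.81 kN/m³.
Let θ = 26° be the plate's angle to the horizontal; measure y along the incline from where the plane meets the free surface. Vertical depth h = y·sinθ with sinθ = 0.438371.
With the apex up, the centroid sits 2h/3 = 2 × 2.9/3 = 1.93333 m below the apex, so y_c = 2.21 + 1.93333 = 4.14333 m and h_c = 4.14333 × 0.438371 = 1.81632 m.
A = ½ × 1.8 × 2.9 = 2.61 m².
Resultant F = γ·h_c·A = 9.81 × 1.81632 × 2.61 = 46.5052 kN.
I_c = b·h³/36 = 1.8 × 2.9³/36 = 1.21945 m⁴.
Centre of pressure: y_p = y_c + I_c/(y_c·A) = 4.14333 + 1.21945/(4.14333 × 2.61) = 4.14333 + 0.112765 = 4.2561 m along the plane.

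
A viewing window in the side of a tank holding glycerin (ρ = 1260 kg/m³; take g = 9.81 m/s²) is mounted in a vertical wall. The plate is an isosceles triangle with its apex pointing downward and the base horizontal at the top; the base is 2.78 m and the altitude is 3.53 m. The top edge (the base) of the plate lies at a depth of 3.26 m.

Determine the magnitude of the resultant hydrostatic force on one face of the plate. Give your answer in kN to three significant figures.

γ = ρg = 1260 × 9.81 / 1000 = 12.3606 kN/m³.
With the apex down, the centroid sits h/3 = 3.53/3 = 1.17667 m below the base (the top edge), so the centroid depth is h_c = 3.26 + 1.17667 = 4.43667 m.
A = ½ × 2.78 × 3.53 = 4.9067 m².
Resultant F = γ·h_c·A = 12.3606 × 4.43667 × 4.9067 = 269.083 kN.

F ≈ 269 kN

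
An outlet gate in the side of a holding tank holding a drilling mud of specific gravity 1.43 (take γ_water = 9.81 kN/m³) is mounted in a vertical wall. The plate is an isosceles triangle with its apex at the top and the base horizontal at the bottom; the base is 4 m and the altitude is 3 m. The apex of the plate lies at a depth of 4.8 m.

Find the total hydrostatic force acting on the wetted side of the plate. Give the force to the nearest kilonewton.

F ≈ 572 kN

γ = 1.43 × 9.81 = 14.0283 kN/m³.
With the apex up, the centroid sits 2h/3 = 2 × 3/3 = 2 m below the apex, so the centroid depth is h_c = 4.8 + 2 = 6.8 m.
A = ½ × 4 × 3 = 6 m².
Resultant F = γ·h_c·A = 14.0283 × 6.8 × 6 = 572.355 kN.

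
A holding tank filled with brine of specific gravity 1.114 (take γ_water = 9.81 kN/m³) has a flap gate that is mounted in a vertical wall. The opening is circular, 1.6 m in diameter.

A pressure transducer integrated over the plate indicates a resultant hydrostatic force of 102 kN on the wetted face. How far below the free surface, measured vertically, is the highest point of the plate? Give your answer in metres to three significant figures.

γ = 1.114 × 9.81 = 10.92834 kN/m³.
A = π(0.8)² = 2.01062 m².
From F = γ·h_c·A, the centroid depth is h_c = 102/(10.92834 × 2.01062) = 4.64212 m.
The centroid is at the centre, 0.8 m below the top of the plate, so the highest point sits at h_top = 4.64212 − 0.8 = 3.84212 m below the surface.

d_top ≈ 3.84 m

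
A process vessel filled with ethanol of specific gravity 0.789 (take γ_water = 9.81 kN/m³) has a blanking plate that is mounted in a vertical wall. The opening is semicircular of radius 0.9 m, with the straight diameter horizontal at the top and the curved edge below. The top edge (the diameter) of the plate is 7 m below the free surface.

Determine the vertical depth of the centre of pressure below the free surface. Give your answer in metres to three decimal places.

γ = 0.789 × 9.81 = 7.74009 kN/m³.
The centroid of a semicircle lies 4r/(3π) = 0.381972 m from the diameter, here below the top edge, so the centroid depth is h_c = 7 + 0.381972 = 7.38197 m.
A = πr²/2 = π × 0.9²/2 = 1.27235 m².
Resultant F = γ·h_c·A = 7.74009 × 7.38197 × 1.27235 = 72.6984 kN.
I_c = (π/8 − 8/(9π))·r⁴ = 0.109757 × 0.9⁴ = 0.0720116 m⁴.
Centre of pressure: y_p = y_c + I_c/(y_c·A) = 7.38197 + 0.0720116/(7.38197 × 1.27235) = 7.38197 + 0.00766697 = 7.38964 m along the plane.

h_p = 7.390 m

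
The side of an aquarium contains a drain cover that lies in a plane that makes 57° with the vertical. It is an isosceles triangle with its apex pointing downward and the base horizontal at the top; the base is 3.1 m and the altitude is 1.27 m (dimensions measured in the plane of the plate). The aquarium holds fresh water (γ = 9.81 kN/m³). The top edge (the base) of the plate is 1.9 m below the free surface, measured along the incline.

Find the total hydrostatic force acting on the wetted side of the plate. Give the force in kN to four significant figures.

F ≈ 24.44 kN

γ = 9.81 kN/m³.
The plate makes 57° with the vertical, i.e. θ = 90° − 57° = 33° to the horizontal. Measuring y along the incline from the free-surface line, vertical depth h = y·sinθ with sinθ = 0.544639.
With the apex down, the centroid sits h/3 = 1.27/3 = 0.423333 m below the base (the top edge), so y_c = 1.9 + 0.423333 = 2.32333 m and h_c = 2.32333 × 0.544639 = 1.26538 m.
A = ½ × 3.1 × 1.27 = 1.9685 m².
Resultant F = γ·h_c·A = 9.81 × 1.26538 × 1.9685 = 24.4357 kN.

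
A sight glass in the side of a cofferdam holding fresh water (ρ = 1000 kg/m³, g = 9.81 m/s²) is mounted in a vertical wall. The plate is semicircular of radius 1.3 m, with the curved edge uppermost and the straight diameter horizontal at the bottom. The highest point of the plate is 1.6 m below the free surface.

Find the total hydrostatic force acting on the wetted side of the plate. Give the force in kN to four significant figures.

F ≈ 61.15 kN

γ = ρg = 1000 × 9.81 = 9810 N/m³ = 9.81 kN/m³.
The centroid lies 4r/(3π) = 0.551737 m above the diameter, so r − 4r/(3π) = 1.3 − 0.551737 = 0.748263 m below the topmost point, so the centroid depth is h_c = 1.6 + 0.748263 = 2.34826 m.
A = πr²/2 = π × 1.3²/2 = 2.65465 m².
Resultant F = γ·h_c·A = 9.81 × 2.34826 × 2.65465 = 61.1537 kN.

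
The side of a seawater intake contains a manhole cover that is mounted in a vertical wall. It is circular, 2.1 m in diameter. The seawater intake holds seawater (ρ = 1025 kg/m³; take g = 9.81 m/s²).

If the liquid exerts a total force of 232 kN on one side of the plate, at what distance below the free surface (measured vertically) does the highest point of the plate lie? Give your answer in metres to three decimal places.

d_top ≈ 5.611 m

γ = ρg = 1025 × 9.81 / 1000 = 10.05525 kN/m³.
A = π(1.05)² = 3.46361 m².
From F = γ·h_c·A, the centroid depth is h_c = 232/(10.05525 × 3.46361) = 6.66141 m.
The centroid is at the centre, 1.05 m below the top of the plate, so the highest point sits at h_top = 6.66141 − 1.05 = 5.61141 m below the surface.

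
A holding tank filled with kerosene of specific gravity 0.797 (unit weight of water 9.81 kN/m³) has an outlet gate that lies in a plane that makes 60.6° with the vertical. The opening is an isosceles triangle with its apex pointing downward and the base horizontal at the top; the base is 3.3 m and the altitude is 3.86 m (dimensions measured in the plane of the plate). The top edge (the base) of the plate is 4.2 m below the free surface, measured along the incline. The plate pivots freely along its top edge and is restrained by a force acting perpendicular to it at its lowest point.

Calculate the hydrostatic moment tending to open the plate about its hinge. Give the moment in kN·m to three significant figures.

γ = 0.797 × 9.81 = 7.81857 kN/m³.
The plate makes 60.6° with the vertical, i.e. θ = 90° − 60.6° = 29.4° to the horizontal. Measuring y along the incline from the free-surface line, vertical depth h = y·sinθ with sinθ = 0.490904.
With the apex down, the centroid sits h/3 = 3.86/3 = 1.28667 m below the base (the top edge), so y_c = 4.2 + 1.28667 = 5.48667 m and h_c = 5.48667 × 0.490904 = 2.69343 m.
A = ½ × 3.3 × 3.86 = 6.369 m².
Resultant F = γ·h_c·A = 7.81857 × 2.69343 × 6.369 = 134.123 kN.
I_c = b·h³/36 = 3.3 × 3.86³/36 = 5.27198 m⁴.
Centre of pressure: y_p = y_c + I_c/(y_c·A) = 5.48667 + 5.27198/(5.48667 × 6.369) = 5.48667 + 0.150867 = 5.63754 m along the plane.
The resultant acts 1.28667 + 0.150867 = 1.43754 m (along the plate) below the hinge at the top edge, so the moment about the hinge is M = F × 1.43754 = 134.123 × 1.43754 = 192.807 kN·m.

M ≈ 193 kN·m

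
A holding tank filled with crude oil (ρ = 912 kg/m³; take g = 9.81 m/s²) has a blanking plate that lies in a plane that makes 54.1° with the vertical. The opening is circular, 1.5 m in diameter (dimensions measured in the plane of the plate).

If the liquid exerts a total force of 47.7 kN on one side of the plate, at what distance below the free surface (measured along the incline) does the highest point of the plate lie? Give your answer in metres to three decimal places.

γ = ρg = 912 × 9.81 / 1000 = 8.94672 kN/m³.
A = π(0.75)² = 1.76715 m².
From F = γ·h_c·A, the centroid depth is h_c = 47.7/(8.94672 × 1.76715) = 3.01704 m.
The plate makes 54.1° with the vertical, i.e. θ = 90° − 54.1° = 35.9° to the horizontal. Measuring y along the incline from the free-surface line, vertical depth h = y·sinθ with sinθ = 0.586372.
Along the incline, y_c = h_c/sinθ = 3.01704/0.586372 = 5.14527 m.
The centroid is at the centre, 0.75 m below the top of the plate, so the highest point sits at y_top = 5.14527 − 0.75 = 4.39527 m along the incline.

y_top ≈ 4.395 m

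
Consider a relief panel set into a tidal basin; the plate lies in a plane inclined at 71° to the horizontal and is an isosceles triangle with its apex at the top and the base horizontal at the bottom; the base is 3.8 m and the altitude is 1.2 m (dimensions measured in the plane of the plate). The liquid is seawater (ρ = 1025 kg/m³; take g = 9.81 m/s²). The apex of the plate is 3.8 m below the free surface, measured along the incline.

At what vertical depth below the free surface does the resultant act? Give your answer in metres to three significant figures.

γ = ρg = 1025 × 9.81 / 1000 = 10.05525 kN/m³.
Let θ = 71° be the plate's angle to the horizontal; measure y along the incline from where the plane meets the free surface. Vertical depth h = y·sinθ with sinθ = 0.945519.
With the apex up, the centroid sits 2h/3 = 2 × 1.2/3 = 0.8 m below the apex, so y_c = 3.8 + 0.8 = 4.6 m and h_c = 4.6 × 0.945519 = 4.34939 m.
A = ½ × 3.8 × 1.2 = 2.28 m².
Resultant F = γ·h_c·A = 10.05525 × 4.34939 × 2.28 = 99.714 kN.
I_c = b·h³/36 = 3.8 × 1.2³/36 = 0.1824 m⁴.
Centre of pressure: y_p = y_c + I_c/(y_c·A) = 4.6 + 0.1824/(4.6 × 2.28) = 4.6 + 0.0173913 = 4.61739 m along the plane.
Vertically, h_p = y_p·sinθ = 4.61739 × 0.945519 = 4.36583 m.

h_p = 4.37 m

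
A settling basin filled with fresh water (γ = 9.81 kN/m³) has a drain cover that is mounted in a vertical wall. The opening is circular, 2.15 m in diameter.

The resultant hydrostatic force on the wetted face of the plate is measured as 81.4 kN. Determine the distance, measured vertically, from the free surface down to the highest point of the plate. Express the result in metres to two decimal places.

d_top ≈ 1.21 m

γ = 9.81 kN/m³.
A = π(1.075)² = 3.6305 m².
From F = γ·h_c·A, the centroid depth is h_c = 81.4/(9.81 × 3.6305) = 2.28554 m.
The centroid is at the centre, 1.075 m below the top of the plate, so the highest point sits at h_top = 2.28554 − 1.075 = 1.21054 m below the surface.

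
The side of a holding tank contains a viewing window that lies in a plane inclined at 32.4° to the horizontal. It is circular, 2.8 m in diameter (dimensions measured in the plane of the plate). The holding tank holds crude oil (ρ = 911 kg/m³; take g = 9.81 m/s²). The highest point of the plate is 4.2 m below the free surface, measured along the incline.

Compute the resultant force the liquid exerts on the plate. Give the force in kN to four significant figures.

F ≈ 165.1 kN

γ = ρg = 911 × 9.81 / 1000 = 8.93691 kN/m³.
Let θ = 32.4° be the plate's angle to the horizontal; measure y along the incline from where the plane meets the free surface. Vertical depth h = y·sinθ with sinθ = 0.535827.
The centroid is at the centre, 1.4 m below the top of the plate, so y_c = 4.2 + 1.4 = 5.6 m and h_c = 5.6 × 0.535827 = 3.00063 m.
A = π(1.4)² = 6.15752 m².
Resultant F = γ·h_c·A = 8.93691 × 3.00063 × 6.15752 = 165.122 kN.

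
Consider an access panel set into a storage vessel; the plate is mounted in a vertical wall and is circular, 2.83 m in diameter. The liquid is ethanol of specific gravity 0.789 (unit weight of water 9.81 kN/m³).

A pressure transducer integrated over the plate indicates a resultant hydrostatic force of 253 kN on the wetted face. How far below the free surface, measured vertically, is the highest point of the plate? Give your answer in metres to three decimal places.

d_top ≈ 3.782 m

γ = 0.789 × 9.81 = 7.74009 kN/m³.
A = π(1.415)² = 6.29018 m².
From F = γ·h_c·A, the centroid depth is h_c = 253/(7.74009 × 6.29018) = 5.19651 m.
The centroid is at the centre, 1.415 m below the top of the plate, so the highest point sits at h_top = 5.19651 − 1.415 = 3.78151 m below the surface.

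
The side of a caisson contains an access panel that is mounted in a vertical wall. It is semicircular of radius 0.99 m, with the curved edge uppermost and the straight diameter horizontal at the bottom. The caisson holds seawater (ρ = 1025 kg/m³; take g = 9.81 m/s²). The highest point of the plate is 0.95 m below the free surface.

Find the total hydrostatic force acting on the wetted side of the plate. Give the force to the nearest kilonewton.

γ = ρg = 1025 × 9.81 / 1000 = 10.05525 kN/m³.
The centroid lies 4r/(3π) = 0.420169 m above the diameter, so r − 4r/(3π) = 0.99 − 0.420169 = 0.569831 m below the topmost point, so the centroid depth is h_c = 0.95 + 0.569831 = 1.51983 m.
A = πr²/2 = π × 0.99²/2 = 1.53954 m².
Resultant F = γ·h_c·A = 10.05525 × 1.51983 × 1.53954 = 23.5277 kN.

F ≈ 24 kN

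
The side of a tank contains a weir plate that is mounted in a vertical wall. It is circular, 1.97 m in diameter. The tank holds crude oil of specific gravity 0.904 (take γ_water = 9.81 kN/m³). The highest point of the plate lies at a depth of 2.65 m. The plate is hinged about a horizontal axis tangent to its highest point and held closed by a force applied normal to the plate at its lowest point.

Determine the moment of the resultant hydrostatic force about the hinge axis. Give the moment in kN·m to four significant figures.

M ≈ 103.3 kN·m

γ = 0.904 × 9.81 = 8.86824 kN/m³.
The centroid is at the centre, 0.985 m below the top of the plate, so the centroid depth is h_c = 2.65 + 0.985 = 3.635 m.
A = π(0.985)² = 3.04805 m².
Resultant F = γ·h_c·A = 8.86824 × 3.635 × 3.04805 = 98.2571 kN.
I_c = πr⁴/4 = π × 0.985⁴/4 = 0.739324 m⁴.
Centre of pressure: y_p = y_c + I_c/(y_c·A) = 3.635 + 0.739324/(3.635 × 3.04805) = 3.635 + 0.066728 = 3.70173 m along the plane.
The resultant acts 0.985 + 0.066728 = 1.05173 m (along the plate) below the hinge at the top edge, so the moment about the hinge is M = F × 1.05173 = 98.2571 × 1.05173 = 103.34 kN·m.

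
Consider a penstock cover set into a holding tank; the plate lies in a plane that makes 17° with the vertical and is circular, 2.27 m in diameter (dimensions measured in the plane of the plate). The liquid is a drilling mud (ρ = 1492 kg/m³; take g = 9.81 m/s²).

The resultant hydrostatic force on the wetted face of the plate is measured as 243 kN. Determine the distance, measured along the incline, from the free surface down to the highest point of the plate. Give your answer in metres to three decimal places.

y_top ≈ 3.155 m

γ = ρg = 1492 × 9.81 / 1000 = 14.63652 kN/m³.
A = π(1.135)² = 4.04708 m².
From F = γ·h_c·A, the centroid depth is h_c = 243/(14.63652 × 4.04708) = 4.10229 m.
The plate makes 17° with the vertical, i.e. θ = 90° − 17° = 73° to the horizontal. Measuring y along the incline from the free-surface line, vertical depth h = y·sinθ with sinθ = 0.956305.
Along the incline, y_c = h_c/sinθ = 4.10229/0.956305 = 4.28973 m.
The centroid is at the centre, 1.135 m below the top of the plate, so the highest point sits at y_top = 4.28973 − 1.135 = 3.15473 m along the incline.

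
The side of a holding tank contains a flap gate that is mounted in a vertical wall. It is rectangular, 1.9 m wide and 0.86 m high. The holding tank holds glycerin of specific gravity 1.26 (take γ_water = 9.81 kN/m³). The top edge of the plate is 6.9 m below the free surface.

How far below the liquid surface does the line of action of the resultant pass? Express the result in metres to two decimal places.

γ = 1.26 × 9.81 = 12.3606 kN/m³.
The centroid lies 0.86/2 = 0.43 m below the top edge, so the centroid depth is h_c = 6.9 + 0.43 = 7.33 m.
A = 1.9 × 0.86 = 1.634 m².
Resultant F = γ·h_c·A = 12.3606 × 7.33 × 1.634 = 148.046 kN.
I_c = b·h³/12 = 1.9 × 0.86³/12 = 0.100709 m⁴.
Centre of pressure: y_p = y_c + I_c/(y_c·A) = 7.33 + 0.100709/(7.33 × 1.634) = 7.33 + 0.00840838 = 7.33841 m along the plane.

h_p = 7.34 m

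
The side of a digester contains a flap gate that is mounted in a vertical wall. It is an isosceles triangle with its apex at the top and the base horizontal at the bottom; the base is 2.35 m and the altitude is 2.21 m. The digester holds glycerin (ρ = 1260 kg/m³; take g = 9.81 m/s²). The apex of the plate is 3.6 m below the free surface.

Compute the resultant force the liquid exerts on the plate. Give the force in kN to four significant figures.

γ = ρg = 1260 × 9.81 / 1000 = 12.3606 kN/m³.
With the apex up, the centroid sits 2h/3 = 2 × 2.21/3 = 1.47333 m below the apex, so the centroid depth is h_c = 3.6 + 1.47333 = 5.07333 m.
A = ½ × 2.35 × 2.21 = 2.59675 m².
Resultant F = γ·h_c·A = 12.3606 × 5.07333 × 2.59675 = 162.841 kN.

F ≈ 162.8 kN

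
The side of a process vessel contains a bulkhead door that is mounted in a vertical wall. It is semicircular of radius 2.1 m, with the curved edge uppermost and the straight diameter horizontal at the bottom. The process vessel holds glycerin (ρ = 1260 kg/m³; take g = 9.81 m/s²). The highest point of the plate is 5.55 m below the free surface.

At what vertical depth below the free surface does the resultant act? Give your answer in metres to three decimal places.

h_p = 6.804 m

γ = ρg = 1260 × 9.81 / 1000 = 12.3606 kN/m³.
The centroid lies 4r/(3π) = 0.891268 m above the diameter, so r − 4r/(3π) = 2.1 − 0.891268 = 1.20873 m below the topmost point, so the centroid depth is h_c = 5.55 + 1.20873 = 6.75873 m.
A = πr²/2 = π × 2.1²/2 = 6.92721 m².
Resultant F = γ·h_c·A = 12.3606 × 6.75873 × 6.92721 = 578.713 kN.
I_c = (π/8 − 8/(9π))·r⁴ = 0.109757 × 2.1⁴ = 2.13457 m⁴.
Centre of pressure: y_p = y_c + I_c/(y_c·A) = 6.75873 + 2.13457/(6.75873 × 6.92721) = 6.75873 + 0.0455918 = 6.80432 m along the plane.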